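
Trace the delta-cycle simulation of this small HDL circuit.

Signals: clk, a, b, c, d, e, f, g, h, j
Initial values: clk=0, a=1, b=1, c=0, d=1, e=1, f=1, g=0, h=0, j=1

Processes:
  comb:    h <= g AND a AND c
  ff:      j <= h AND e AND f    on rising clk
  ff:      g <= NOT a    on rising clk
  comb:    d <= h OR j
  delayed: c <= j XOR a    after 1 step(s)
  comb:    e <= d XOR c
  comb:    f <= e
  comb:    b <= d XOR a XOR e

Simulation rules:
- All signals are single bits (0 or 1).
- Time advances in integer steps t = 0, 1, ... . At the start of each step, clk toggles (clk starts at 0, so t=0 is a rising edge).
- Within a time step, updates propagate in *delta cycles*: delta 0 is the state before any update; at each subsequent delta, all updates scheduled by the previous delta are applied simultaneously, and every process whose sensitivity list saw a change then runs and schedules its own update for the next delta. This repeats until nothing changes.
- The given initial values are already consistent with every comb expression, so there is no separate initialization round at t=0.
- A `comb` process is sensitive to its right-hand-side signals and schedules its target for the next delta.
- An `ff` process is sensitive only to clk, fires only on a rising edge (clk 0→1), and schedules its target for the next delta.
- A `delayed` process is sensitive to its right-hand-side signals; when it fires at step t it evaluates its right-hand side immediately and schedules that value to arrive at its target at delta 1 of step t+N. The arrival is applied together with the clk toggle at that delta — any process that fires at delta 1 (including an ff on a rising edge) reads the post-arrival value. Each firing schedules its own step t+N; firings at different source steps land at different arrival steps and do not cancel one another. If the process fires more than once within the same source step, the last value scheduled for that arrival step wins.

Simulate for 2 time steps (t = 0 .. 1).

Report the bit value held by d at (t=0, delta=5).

0

[bits: c,f,h,d,g,a,clk,b,j,e]
t=0: Δ0=0101010111 Δ1=0101011111 Δ2=0101011101 Δ3=0100011101 Δ4=0100011000 Δ5=0000011100 | 5Δ
t=1: Δ0=0000011100 Δ1=1000010100 Δ2=1000010101 Δ3=1100010001 | 3Δ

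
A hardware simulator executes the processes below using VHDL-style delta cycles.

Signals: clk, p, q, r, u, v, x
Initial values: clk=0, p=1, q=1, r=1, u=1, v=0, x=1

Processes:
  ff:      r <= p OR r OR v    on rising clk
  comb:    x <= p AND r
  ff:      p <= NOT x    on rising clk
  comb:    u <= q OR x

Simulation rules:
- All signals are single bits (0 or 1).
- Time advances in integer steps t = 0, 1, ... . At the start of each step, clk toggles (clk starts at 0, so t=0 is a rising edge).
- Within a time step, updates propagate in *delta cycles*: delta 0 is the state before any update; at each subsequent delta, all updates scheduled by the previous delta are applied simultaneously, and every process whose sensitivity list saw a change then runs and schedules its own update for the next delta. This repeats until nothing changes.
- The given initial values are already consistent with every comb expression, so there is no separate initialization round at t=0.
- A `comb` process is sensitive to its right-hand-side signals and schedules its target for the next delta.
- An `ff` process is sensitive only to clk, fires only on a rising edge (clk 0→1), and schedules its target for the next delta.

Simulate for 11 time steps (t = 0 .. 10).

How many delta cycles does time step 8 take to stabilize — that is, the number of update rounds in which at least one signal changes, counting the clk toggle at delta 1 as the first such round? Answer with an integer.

t=0 Δ0: clk=0 r=1 v=0 p=1 x=1 q=1 u=1
  Δ1: clk:0→1
  Δ2: p:1→0
  Δ3: x:1→0
  (3Δ to stable)
t=1 Δ0: clk=1 r=1 v=0 p=0 x=0 q=1 u=1
  Δ1: clk:1→0
  (1Δ to stable)
t=2 Δ0: clk=0 r=1 v=0 p=0 x=0 q=1 u=1
  Δ1: clk:0→1
  Δ2: p:0→1
  Δ3: x:0→1
  (3Δ to stable)
t=3 Δ0: clk=1 r=1 v=0 p=1 x=1 q=1 u=1
  Δ1: clk:1→0
  (1Δ to stable)
t=4 Δ0: clk=0 r=1 v=0 p=1 x=1 q=1 u=1
  Δ1: clk:0→1
  Δ2: p:1→0
  Δ3: x:1→0
  (3Δ to stable)
t=5 Δ0: clk=1 r=1 v=0 p=0 x=0 q=1 u=1
  Δ1: clk:1→0
  (1Δ to stable)
t=6 Δ0: clk=0 r=1 v=0 p=0 x=0 q=1 u=1
  Δ1: clk:0→1
  Δ2: p:0→1
  Δ3: x:0→1
  (3Δ to stable)
t=7 Δ0: clk=1 r=1 v=0 p=1 x=1 q=1 u=1
  Δ1: clk:1→0
  (1Δ to stable)
t=8 Δ0: clk=0 r=1 v=0 p=1 x=1 q=1 u=1
  Δ1: clk:0→1
  Δ2: p:1→0
  Δ3: x:1→0
  (3Δ to stable)
t=9 Δ0: clk=1 r=1 v=0 p=0 x=0 q=1 u=1
  Δ1: clk:1→0
  (1Δ to stable)
t=10 Δ0: clk=0 r=1 v=0 p=0 x=0 q=1 u=1
  Δ1: clk:0→1
  Δ2: p:0→1
  Δ3: x:0→1
  (3Δ to stable)

3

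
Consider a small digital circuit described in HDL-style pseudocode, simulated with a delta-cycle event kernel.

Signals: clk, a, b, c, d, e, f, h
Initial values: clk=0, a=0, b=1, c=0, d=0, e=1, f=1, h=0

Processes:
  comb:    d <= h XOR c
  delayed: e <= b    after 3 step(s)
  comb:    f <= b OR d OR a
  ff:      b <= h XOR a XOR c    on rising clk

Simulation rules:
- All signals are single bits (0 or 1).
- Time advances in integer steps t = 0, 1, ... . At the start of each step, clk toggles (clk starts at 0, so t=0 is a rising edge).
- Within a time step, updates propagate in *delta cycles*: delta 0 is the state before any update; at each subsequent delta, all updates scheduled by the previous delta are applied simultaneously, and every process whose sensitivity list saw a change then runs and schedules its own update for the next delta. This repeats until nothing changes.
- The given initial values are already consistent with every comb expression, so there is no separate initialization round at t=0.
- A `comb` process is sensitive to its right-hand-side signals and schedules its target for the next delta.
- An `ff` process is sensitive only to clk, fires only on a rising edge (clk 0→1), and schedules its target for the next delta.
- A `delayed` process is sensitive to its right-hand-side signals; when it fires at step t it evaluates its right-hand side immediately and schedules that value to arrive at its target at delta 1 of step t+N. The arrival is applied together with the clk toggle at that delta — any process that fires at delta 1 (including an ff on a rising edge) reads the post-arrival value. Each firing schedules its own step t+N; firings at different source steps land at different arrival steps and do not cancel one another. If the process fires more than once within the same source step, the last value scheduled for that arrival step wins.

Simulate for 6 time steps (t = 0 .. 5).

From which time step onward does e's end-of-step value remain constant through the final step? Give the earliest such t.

t0.Δ0 d=0 clk=0 e=1 h=0 c=0 f=1 b=1 a=0
t0.Δ1 d=0 clk=1 e=1 h=0 c=0 f=1 b=1 a=0
t0.Δ2 d=0 clk=1 e=1 h=0 c=0 f=1 b=0 a=0
t0.Δ3 d=0 clk=1 e=1 h=0 c=0 f=0 b=0 a=0
t1.Δ0 d=0 clk=1 e=1 h=0 c=0 f=0 b=0 a=0
t1.Δ1 d=0 clk=0 e=1 h=0 c=0 f=0 b=0 a=0
t2.Δ0 d=0 clk=0 e=1 h=0 c=0 f=0 b=0 a=0
t2.Δ1 d=0 clk=1 e=1 h=0 c=0 f=0 b=0 a=0
t3.Δ0 d=0 clk=1 e=1 h=0 c=0 f=0 b=0 a=0
t3.Δ1 d=0 clk=0 e=0 h=0 c=0 f=0 b=0 a=0
t4.Δ0 d=0 clk=0 e=0 h=0 c=0 f=0 b=0 a=0
t4.Δ1 d=0 clk=1 e=0 h=0 c=0 f=0 b=0 a=0
t5.Δ0 d=0 clk=1 e=0 h=0 c=0 f=0 b=0 a=0
t5.Δ1 d=0 clk=0 e=0 h=0 c=0 f=0 b=0 a=0

3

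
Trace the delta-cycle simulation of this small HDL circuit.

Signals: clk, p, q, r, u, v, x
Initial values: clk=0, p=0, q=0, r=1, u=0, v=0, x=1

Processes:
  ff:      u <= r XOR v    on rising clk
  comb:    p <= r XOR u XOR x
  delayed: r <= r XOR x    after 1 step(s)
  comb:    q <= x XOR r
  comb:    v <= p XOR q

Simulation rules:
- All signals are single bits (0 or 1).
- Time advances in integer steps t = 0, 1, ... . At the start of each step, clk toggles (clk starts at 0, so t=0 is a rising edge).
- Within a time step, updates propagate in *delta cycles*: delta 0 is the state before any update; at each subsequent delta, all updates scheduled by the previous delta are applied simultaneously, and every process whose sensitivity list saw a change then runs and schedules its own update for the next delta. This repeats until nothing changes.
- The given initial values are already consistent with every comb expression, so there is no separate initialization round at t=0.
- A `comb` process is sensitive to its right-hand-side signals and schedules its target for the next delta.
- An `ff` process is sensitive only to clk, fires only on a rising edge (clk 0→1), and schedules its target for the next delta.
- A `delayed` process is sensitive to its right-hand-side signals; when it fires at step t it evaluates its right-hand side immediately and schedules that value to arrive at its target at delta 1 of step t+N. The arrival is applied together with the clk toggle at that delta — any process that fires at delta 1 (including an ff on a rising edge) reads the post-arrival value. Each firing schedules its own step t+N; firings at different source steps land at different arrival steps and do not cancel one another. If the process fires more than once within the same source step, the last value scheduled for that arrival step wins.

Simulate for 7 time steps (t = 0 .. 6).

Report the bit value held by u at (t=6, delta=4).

0

[bits: q,u,clk,v,p,r,x]
t=0: Δ0=0000011 Δ1=0010011 Δ2=0110011 Δ3=0110111 Δ4=0111111 | 4Δ
t=1: Δ0=0111111 Δ1=0101111 | 1Δ
t=2: Δ0=0101111 Δ1=0111111 Δ2=0011111 Δ3=0011011 Δ4=0010011 | 4Δ
t=3: Δ0=0010011 Δ1=0000011 | 1Δ
t=4: Δ0=0000011 Δ1=0010011 Δ2=0110011 Δ3=0110111 Δ4=0111111 | 4Δ
t=5: Δ0=0111111 Δ1=0101111 | 1Δ
t=6: Δ0=0101111 Δ1=0111111 Δ2=0011111 Δ3=0011011 Δ4=0010011 | 4Δ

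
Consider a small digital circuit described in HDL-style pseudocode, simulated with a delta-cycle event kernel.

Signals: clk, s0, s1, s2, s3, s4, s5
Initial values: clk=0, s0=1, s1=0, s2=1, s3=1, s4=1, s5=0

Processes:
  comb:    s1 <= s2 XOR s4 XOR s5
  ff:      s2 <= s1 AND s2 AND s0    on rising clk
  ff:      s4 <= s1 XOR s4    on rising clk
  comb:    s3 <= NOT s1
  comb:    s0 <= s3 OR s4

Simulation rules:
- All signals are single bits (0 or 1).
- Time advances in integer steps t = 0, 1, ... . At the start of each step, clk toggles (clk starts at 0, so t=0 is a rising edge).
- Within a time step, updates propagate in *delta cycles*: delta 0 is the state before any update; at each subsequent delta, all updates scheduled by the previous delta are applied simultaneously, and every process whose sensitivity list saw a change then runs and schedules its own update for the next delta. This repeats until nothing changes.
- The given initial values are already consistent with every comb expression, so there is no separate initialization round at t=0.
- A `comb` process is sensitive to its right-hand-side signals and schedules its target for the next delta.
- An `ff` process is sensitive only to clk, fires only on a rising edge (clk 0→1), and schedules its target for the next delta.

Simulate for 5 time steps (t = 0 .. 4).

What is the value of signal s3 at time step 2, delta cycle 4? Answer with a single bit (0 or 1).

1

t0.Δ0 s5=0 s2=1 s1=0 s0=1 clk=0 s3=1 s4=1
t0.Δ1 s5=0 s2=1 s1=0 s0=1 clk=1 s3=1 s4=1
t0.Δ2 s5=0 s2=0 s1=0 s0=1 clk=1 s3=1 s4=1
t0.Δ3 s5=0 s2=0 s1=1 s0=1 clk=1 s3=1 s4=1
t0.Δ4 s5=0 s2=0 s1=1 s0=1 clk=1 s3=0 s4=1
t1.Δ0 s5=0 s2=0 s1=1 s0=1 clk=1 s3=0 s4=1
t1.Δ1 s5=0 s2=0 s1=1 s0=1 clk=0 s3=0 s4=1
t2.Δ0 s5=0 s2=0 s1=1 s0=1 clk=0 s3=0 s4=1
t2.Δ1 s5=0 s2=0 s1=1 s0=1 clk=1 s3=0 s4=1
t2.Δ2 s5=0 s2=0 s1=1 s0=1 clk=1 s3=0 s4=0
t2.Δ3 s5=0 s2=0 s1=0 s0=0 clk=1 s3=0 s4=0
t2.Δ4 s5=0 s2=0 s1=0 s0=0 clk=1 s3=1 s4=0
t2.Δ5 s5=0 s2=0 s1=0 s0=1 clk=1 s3=1 s4=0
t3.Δ0 s5=0 s2=0 s1=0 s0=1 clk=1 s3=1 s4=0
t3.Δ1 s5=0 s2=0 s1=0 s0=1 clk=0 s3=1 s4=0
t4.Δ0 s5=0 s2=0 s1=0 s0=1 clk=0 s3=1 s4=0
t4.Δ1 s5=0 s2=0 s1=0 s0=1 clk=1 s3=1 s4=0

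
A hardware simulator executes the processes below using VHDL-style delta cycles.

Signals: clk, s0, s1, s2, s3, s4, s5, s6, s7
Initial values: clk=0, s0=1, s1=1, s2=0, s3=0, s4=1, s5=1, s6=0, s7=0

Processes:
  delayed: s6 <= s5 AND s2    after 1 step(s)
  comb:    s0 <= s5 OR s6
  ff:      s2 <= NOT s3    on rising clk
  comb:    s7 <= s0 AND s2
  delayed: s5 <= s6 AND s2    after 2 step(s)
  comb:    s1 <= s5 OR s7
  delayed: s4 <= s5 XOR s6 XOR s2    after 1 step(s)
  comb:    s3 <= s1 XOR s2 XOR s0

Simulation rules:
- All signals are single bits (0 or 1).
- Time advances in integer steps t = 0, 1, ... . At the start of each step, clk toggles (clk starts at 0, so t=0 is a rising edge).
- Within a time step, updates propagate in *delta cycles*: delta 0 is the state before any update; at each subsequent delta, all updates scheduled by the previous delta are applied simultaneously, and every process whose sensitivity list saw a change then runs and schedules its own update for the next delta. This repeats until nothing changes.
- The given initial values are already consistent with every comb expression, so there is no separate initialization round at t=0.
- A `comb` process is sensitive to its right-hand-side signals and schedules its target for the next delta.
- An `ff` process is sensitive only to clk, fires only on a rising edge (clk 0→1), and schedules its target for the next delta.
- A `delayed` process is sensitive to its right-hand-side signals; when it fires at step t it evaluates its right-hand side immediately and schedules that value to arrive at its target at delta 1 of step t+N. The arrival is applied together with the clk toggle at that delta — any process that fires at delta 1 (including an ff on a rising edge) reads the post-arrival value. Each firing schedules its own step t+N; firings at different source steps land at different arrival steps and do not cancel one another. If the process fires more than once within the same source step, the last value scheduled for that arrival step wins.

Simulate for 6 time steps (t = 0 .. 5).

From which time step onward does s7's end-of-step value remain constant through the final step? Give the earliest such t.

2

[bits: s3,s4,clk,s0,s2,s1,s6,s5,s7]
t=0: Δ0=010101010 Δ1=011101010 Δ2=011111010 Δ3=111111011 | 3Δ
t=1: Δ0=111111011 Δ1=100111111 | 1Δ
t=2: Δ0=100111111 Δ1=111111101 Δ2=111101101 Δ3=011101100 Δ4=011100100 Δ5=111100100 | 5Δ
t=3: Δ0=111100100 Δ1=110100010 Δ2=110101010 Δ3=010101010 | 3Δ
t=4: Δ0=010101010 Δ1=011101000 Δ2=011010000 Δ3=111010000 | 3Δ
t=5: Δ0=111010000 Δ1=110010000 | 1Δ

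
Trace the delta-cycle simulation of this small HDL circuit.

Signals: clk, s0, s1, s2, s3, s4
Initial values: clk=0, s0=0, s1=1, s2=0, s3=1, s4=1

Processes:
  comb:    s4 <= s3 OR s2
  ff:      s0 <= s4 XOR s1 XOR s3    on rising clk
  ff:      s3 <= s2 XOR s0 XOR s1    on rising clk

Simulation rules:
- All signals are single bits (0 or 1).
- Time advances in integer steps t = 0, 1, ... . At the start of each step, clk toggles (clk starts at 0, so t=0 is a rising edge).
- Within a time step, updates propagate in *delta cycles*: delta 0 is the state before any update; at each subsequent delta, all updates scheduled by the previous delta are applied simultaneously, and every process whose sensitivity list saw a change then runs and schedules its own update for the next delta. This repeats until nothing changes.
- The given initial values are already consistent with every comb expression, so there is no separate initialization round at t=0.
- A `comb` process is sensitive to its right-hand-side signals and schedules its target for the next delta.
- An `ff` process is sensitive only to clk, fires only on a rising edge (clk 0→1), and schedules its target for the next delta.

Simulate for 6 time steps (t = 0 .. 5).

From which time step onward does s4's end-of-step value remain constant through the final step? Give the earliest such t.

[bits: s1,clk,s4,s0,s3,s2]
t=0: Δ0=101010 Δ1=111010 Δ2=111110 | 2Δ
t=1: Δ0=111110 Δ1=101110 | 1Δ
t=2: Δ0=101110 Δ1=111110 Δ2=111100 Δ3=110100 | 3Δ
t=3: Δ0=110100 Δ1=100100 | 1Δ
t=4: Δ0=100100 Δ1=110100 | 1Δ
t=5: Δ0=110100 Δ1=100100 | 1Δ

2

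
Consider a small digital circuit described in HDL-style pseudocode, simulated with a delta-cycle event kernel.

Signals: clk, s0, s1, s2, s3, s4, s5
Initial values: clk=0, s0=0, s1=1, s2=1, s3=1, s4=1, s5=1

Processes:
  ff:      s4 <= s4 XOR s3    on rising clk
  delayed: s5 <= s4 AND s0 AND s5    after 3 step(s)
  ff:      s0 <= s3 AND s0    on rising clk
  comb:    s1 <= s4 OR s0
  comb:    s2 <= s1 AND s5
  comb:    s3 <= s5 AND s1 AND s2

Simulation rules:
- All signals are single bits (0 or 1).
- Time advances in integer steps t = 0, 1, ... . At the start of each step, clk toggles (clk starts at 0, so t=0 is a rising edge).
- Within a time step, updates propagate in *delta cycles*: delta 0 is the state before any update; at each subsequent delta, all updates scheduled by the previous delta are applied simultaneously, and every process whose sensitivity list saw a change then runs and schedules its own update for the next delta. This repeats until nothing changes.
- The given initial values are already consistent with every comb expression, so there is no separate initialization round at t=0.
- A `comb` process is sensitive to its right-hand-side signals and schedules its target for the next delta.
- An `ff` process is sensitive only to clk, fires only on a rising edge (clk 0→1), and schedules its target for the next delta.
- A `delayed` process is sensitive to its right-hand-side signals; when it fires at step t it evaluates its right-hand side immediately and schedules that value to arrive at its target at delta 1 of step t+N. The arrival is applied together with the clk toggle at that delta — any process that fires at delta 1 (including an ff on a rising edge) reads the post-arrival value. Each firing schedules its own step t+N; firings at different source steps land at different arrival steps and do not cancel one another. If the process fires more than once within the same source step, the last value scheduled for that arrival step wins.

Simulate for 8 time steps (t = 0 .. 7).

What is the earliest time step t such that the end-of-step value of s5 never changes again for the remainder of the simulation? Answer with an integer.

3

t=0 Δ0: s2=1 s4=1 s5=1 s3=1 clk=0 s0=0 s1=1
  Δ1: clk:0→1
  Δ2: s4:1→0
  Δ3: s1:1→0
  Δ4: s2:1→0, s3:1→0
  (4Δ to stable)
t=1 Δ0: s2=0 s4=0 s5=1 s3=0 clk=1 s0=0 s1=0
  Δ1: clk:1→0
  (1Δ to stable)
t=2 Δ0: s2=0 s4=0 s5=1 s3=0 clk=0 s0=0 s1=0
  Δ1: clk:0→1
  (1Δ to stable)
t=3 Δ0: s2=0 s4=0 s5=1 s3=0 clk=1 s0=0 s1=0
  Δ1: s5:1→0, clk:1→0
  (1Δ to stable)
t=4 Δ0: s2=0 s4=0 s5=0 s3=0 clk=0 s0=0 s1=0
  Δ1: clk:0→1
  (1Δ to stable)
t=5 Δ0: s2=0 s4=0 s5=0 s3=0 clk=1 s0=0 s1=0
  Δ1: clk:1→0
  (1Δ to stable)
t=6 Δ0: s2=0 s4=0 s5=0 s3=0 clk=0 s0=0 s1=0
  Δ1: clk:0→1
  (1Δ to stable)
t=7 Δ0: s2=0 s4=0 s5=0 s3=0 clk=1 s0=0 s1=0
  Δ1: clk:1→0
  (1Δ to stable)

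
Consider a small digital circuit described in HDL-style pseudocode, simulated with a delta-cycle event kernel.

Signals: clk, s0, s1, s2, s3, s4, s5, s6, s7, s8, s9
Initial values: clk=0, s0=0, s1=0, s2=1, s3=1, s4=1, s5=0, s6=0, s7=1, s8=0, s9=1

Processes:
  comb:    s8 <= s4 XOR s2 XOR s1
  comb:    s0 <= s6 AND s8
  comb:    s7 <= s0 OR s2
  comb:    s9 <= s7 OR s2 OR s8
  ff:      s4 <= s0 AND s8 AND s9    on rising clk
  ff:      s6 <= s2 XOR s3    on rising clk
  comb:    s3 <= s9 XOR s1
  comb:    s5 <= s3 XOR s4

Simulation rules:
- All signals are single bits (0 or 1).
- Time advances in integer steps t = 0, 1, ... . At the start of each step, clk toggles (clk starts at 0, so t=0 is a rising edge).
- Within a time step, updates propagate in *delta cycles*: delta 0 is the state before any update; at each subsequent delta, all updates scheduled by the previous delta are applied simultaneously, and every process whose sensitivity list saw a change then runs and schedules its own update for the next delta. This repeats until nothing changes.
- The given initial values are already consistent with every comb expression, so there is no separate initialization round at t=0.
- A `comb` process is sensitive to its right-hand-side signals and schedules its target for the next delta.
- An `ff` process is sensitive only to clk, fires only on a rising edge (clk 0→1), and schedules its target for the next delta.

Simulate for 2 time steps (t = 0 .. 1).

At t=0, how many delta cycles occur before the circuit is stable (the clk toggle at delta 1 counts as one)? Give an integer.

t=0 Δ0: s6=0 clk=0 s4=1 s5=0 s8=0 s1=0 s9=1 s2=1 s0=0 s7=1 s3=1
  Δ1: clk:0→1
  Δ2: s4:1→0
  Δ3: s5:0→1, s8:0→1
  (3Δ to stable)
t=1 Δ0: s6=0 clk=1 s4=0 s5=1 s8=1 s1=0 s9=1 s2=1 s0=0 s7=1 s3=1
  Δ1: clk:1→0
  (1Δ to stable)

3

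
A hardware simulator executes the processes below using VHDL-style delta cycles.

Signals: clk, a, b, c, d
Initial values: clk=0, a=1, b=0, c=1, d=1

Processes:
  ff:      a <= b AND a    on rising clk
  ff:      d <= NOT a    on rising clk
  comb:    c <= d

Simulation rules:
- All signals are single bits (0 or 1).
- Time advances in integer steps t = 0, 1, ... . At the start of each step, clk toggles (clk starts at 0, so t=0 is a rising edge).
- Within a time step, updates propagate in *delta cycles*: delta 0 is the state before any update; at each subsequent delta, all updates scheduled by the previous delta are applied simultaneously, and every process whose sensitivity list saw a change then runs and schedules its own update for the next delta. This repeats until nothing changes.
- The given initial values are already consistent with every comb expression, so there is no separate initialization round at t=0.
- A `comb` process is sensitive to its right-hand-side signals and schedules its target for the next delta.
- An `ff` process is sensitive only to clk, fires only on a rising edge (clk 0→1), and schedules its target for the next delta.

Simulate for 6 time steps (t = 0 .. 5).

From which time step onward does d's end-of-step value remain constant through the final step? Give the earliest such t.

2

t=0 Δ0: d=1 b=0 c=1 clk=0 a=1
  Δ1: clk:0→1
  Δ2: d:1→0, a:1→0
  Δ3: c:1→0
  (3Δ to stable)
t=1 Δ0: d=0 b=0 c=0 clk=1 a=0
  Δ1: clk:1→0
  (1Δ to stable)
t=2 Δ0: d=0 b=0 c=0 clk=0 a=0
  Δ1: clk:0→1
  Δ2: d:0→1
  Δ3: c:0→1
  (3Δ to stable)
t=3 Δ0: d=1 b=0 c=1 clk=1 a=0
  Δ1: clk:1→0
  (1Δ to stable)
t=4 Δ0: d=1 b=0 c=1 clk=0 a=0
  Δ1: clk:0→1
  (1Δ to stable)
t=5 Δ0: d=1 b=0 c=1 clk=1 a=0
  Δ1: clk:1→0
  (1Δ to stable)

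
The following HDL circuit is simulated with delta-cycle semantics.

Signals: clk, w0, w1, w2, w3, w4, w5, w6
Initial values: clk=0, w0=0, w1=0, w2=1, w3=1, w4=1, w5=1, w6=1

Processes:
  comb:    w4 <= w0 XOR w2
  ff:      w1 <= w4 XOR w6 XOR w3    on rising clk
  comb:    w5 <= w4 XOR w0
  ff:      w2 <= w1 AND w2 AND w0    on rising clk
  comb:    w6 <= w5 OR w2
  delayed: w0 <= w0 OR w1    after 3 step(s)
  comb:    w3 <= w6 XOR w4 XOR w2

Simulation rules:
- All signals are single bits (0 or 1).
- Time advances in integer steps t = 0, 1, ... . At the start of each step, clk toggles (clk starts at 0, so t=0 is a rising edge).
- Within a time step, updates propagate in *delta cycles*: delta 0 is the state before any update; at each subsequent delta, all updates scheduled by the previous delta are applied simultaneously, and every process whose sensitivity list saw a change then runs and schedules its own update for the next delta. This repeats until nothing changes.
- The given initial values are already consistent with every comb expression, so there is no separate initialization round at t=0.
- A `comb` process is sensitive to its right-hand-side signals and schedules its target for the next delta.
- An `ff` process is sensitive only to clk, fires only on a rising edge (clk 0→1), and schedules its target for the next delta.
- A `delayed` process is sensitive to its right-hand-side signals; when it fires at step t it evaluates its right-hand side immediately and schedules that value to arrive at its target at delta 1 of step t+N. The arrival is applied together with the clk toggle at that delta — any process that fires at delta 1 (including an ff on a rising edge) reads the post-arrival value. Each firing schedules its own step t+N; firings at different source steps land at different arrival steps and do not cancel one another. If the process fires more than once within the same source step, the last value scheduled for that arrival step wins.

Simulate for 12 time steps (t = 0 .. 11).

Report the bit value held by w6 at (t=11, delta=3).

t=0 Δ0: w5=1 w1=0 w2=1 w4=1 w6=1 w0=0 clk=0 w3=1
  Δ1: clk:0→1
  Δ2: w1:0→1, w2:1→0
  Δ3: w4:1→0, w3:1→0
  Δ4: w5:1→0, w3:0→1
  Δ5: w6:1→0
  Δ6: w3:1→0
  (6Δ to stable)
t=1 Δ0: w5=0 w1=1 w2=0 w4=0 w6=0 w0=0 clk=1 w3=0
  Δ1: clk:1→0
  (1Δ to stable)
t=2 Δ0: w5=0 w1=1 w2=0 w4=0 w6=0 w0=0 clk=0 w3=0
  Δ1: clk:0→1
  Δ2: w1:1→0
  (2Δ to stable)
t=3 Δ0: w5=0 w1=0 w2=0 w4=0 w6=0 w0=0 clk=1 w3=0
  Δ1: w0:0→1, clk:1→0
  Δ2: w5:0→1, w4:0→1
  Δ3: w5:1→0, w6:0→1, w3:0→1
  Δ4: w6:1→0, w3:1→0
  Δ5: w3:0→1
  (5Δ to stable)
t=4 Δ0: w5=0 w1=0 w2=0 w4=1 w6=0 w0=1 clk=0 w3=1
  Δ1: clk:0→1
  (1Δ to stable)
t=5 Δ0: w5=0 w1=0 w2=0 w4=1 w6=0 w0=1 clk=1 w3=1
  Δ1: w0:1→0, clk:1→0
  Δ2: w5:0→1, w4:1→0
  Δ3: w5:1→0, w6:0→1, w3:1→0
  Δ4: w6:1→0, w3:0→1
  Δ5: w3:1→0
  (5Δ to stable)
t=6 Δ0: w5=0 w1=0 w2=0 w4=0 w6=0 w0=0 clk=0 w3=0
  Δ1: w0:0→1, clk:0→1
  Δ2: w5:0→1, w4:0→1
  Δ3: w5:1→0, w6:0→1, w3:0→1
  Δ4: w6:1→0, w3:1→0
  Δ5: w3:0→1
  (5Δ to stable)
t=7 Δ0: w5=0 w1=0 w2=0 w4=1 w6=0 w0=1 clk=1 w3=1
  Δ1: clk:1→0
  (1Δ to stable)
t=8 Δ0: w5=0 w1=0 w2=0 w4=1 w6=0 w0=1 clk=0 w3=1
  Δ1: w0:1→0, clk:0→1
  Δ2: w5:0→1, w4:1→0
  Δ3: w5:1→0, w6:0→1, w3:1→0
  Δ4: w6:1→0, w3:0→1
  Δ5: w3:1→0
  (5Δ to stable)
t=9 Δ0: w5=0 w1=0 w2=0 w4=0 w6=0 w0=0 clk=1 w3=0
  Δ1: w0:0→1, clk:1→0
  Δ2: w5:0→1, w4:0→1
  Δ3: w5:1→0, w6:0→1, w3:0→1
  Δ4: w6:1→0, w3:1→0
  Δ5: w3:0→1
  (5Δ to stable)
t=10 Δ0: w5=0 w1=0 w2=0 w4=1 w6=0 w0=1 clk=0 w3=1
  Δ1: clk:0→1
  (1Δ to stable)
t=11 Δ0: w5=0 w1=0 w2=0 w4=1 w6=0 w0=1 clk=1 w3=1
  Δ1: w0:1→0, clk:1→0
  Δ2: w5:0→1, w4:1→0
  Δ3: w5:1→0, w6:0→1, w3:1→0
  Δ4: w6:1→0, w3:0→1
  Δ5: w3:1→0
  (5Δ to stable)

1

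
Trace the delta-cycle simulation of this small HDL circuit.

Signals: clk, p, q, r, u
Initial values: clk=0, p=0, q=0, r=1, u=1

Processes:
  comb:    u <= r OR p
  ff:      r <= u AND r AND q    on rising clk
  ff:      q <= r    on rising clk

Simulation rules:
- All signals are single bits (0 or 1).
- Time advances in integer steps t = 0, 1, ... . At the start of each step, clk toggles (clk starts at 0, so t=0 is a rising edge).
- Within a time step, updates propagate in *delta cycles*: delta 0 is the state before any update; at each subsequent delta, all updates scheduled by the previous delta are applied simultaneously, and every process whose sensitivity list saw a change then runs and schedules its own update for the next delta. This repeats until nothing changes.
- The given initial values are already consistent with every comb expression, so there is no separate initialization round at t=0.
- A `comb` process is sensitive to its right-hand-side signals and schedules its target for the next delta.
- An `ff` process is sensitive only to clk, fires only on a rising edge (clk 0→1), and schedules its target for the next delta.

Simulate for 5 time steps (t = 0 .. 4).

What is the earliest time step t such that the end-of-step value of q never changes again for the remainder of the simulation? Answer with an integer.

[bits: u,p,q,clk,r]
t=0: Δ0=10001 Δ1=10011 Δ2=10110 Δ3=00110 | 3Δ
t=1: Δ0=00110 Δ1=00100 | 1Δ
t=2: Δ0=00100 Δ1=00110 Δ2=00010 | 2Δ
t=3: Δ0=00010 Δ1=00000 | 1Δ
t=4: Δ0=00000 Δ1=00010 | 1Δ

2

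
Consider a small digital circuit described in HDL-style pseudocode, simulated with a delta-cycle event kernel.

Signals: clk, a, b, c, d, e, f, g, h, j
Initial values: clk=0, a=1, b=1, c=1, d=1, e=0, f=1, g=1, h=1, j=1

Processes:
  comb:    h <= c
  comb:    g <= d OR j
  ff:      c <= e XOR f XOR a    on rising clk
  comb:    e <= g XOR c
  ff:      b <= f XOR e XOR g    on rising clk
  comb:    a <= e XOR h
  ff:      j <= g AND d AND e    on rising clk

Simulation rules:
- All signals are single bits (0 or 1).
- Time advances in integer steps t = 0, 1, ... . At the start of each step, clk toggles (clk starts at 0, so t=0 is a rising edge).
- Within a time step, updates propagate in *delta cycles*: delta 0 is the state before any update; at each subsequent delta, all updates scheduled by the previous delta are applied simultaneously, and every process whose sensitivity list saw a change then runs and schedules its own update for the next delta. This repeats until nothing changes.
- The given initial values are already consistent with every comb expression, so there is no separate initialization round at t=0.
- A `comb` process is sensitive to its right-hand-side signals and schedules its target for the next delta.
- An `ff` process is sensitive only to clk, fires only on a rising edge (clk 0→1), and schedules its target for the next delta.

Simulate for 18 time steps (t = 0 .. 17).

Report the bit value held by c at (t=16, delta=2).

t0.Δ0 h=1 f=1 e=0 clk=0 b=1 g=1 c=1 a=1 d=1 j=1
t0.Δ1 h=1 f=1 e=0 clk=1 b=1 g=1 c=1 a=1 d=1 j=1
t0.Δ2 h=1 f=1 e=0 clk=1 b=0 g=1 c=0 a=1 d=1 j=0
t0.Δ3 h=0 f=1 e=1 clk=1 b=0 g=1 c=0 a=1 d=1 j=0
t1.Δ0 h=0 f=1 e=1 clk=1 b=0 g=1 c=0 a=1 d=1 j=0
t1.Δ1 h=0 f=1 e=1 clk=0 b=0 g=1 c=0 a=1 d=1 j=0
t2.Δ0 h=0 f=1 e=1 clk=0 b=0 g=1 c=0 a=1 d=1 j=0
t2.Δ1 h=0 f=1 e=1 clk=1 b=0 g=1 c=0 a=1 d=1 j=0
t2.Δ2 h=0 f=1 e=1 clk=1 b=1 g=1 c=1 a=1 d=1 j=1
t2.Δ3 h=1 f=1 e=0 clk=1 b=1 g=1 c=1 a=1 d=1 j=1
t3.Δ0 h=1 f=1 e=0 clk=1 b=1 g=1 c=1 a=1 d=1 j=1
t3.Δ1 h=1 f=1 e=0 clk=0 b=1 g=1 c=1 a=1 d=1 j=1
t4.Δ0 h=1 f=1 e=0 clk=0 b=1 g=1 c=1 a=1 d=1 j=1
t4.Δ1 h=1 f=1 e=0 clk=1 b=1 g=1 c=1 a=1 d=1 j=1
t4.Δ2 h=1 f=1 e=0 clk=1 b=0 g=1 c=0 a=1 d=1 j=0
t4.Δ3 h=0 f=1 e=1 clk=1 b=0 g=1 c=0 a=1 d=1 j=0
t5.Δ0 h=0 f=1 e=1 clk=1 b=0 g=1 c=0 a=1 d=1 j=0
t5.Δ1 h=0 f=1 e=1 clk=0 b=0 g=1 c=0 a=1 d=1 j=0
t6.Δ0 h=0 f=1 e=1 clk=0 b=0 g=1 c=0 a=1 d=1 j=0
t6.Δ1 h=0 f=1 e=1 clk=1 b=0 g=1 c=0 a=1 d=1 j=0
t6.Δ2 h=0 f=1 e=1 clk=1 b=1 g=1 c=1 a=1 d=1 j=1
t6.Δ3 h=1 f=1 e=0 clk=1 b=1 g=1 c=1 a=1 d=1 j=1
t7.Δ0 h=1 f=1 e=0 clk=1 b=1 g=1 c=1 a=1 d=1 j=1
t7.Δ1 h=1 f=1 e=0 clk=0 b=1 g=1 c=1 a=1 d=1 j=1
t8.Δ0 h=1 f=1 e=0 clk=0 b=1 g=1 c=1 a=1 d=1 j=1
t8.Δ1 h=1 f=1 e=0 clk=1 b=1 g=1 c=1 a=1 d=1 j=1
t8.Δ2 h=1 f=1 e=0 clk=1 b=0 g=1 c=0 a=1 d=1 j=0
t8.Δ3 h=0 f=1 e=1 clk=1 b=0 g=1 c=0 a=1 d=1 j=0
t9.Δ0 h=0 f=1 e=1 clk=1 b=0 g=1 c=0 a=1 d=1 j=0
t9.Δ1 h=0 f=1 e=1 clk=0 b=0 g=1 c=0 a=1 d=1 j=0
t10.Δ0 h=0 f=1 e=1 clk=0 b=0 g=1 c=0 a=1 d=1 j=0
t10.Δ1 h=0 f=1 e=1 clk=1 b=0 g=1 c=0 a=1 d=1 j=0
t10.Δ2 h=0 f=1 e=1 clk=1 b=1 g=1 c=1 a=1 d=1 j=1
t10.Δ3 h=1 f=1 e=0 clk=1 b=1 g=1 c=1 a=1 d=1 j=1
t11.Δ0 h=1 f=1 e=0 clk=1 b=1 g=1 c=1 a=1 d=1 j=1
t11.Δ1 h=1 f=1 e=0 clk=0 b=1 g=1 c=1 a=1 d=1 j=1
t12.Δ0 h=1 f=1 e=0 clk=0 b=1 g=1 c=1 a=1 d=1 j=1
t12.Δ1 h=1 f=1 e=0 clk=1 b=1 g=1 c=1 a=1 d=1 j=1
t12.Δ2 h=1 f=1 e=0 clk=1 b=0 g=1 c=0 a=1 d=1 j=0
t12.Δ3 h=0 f=1 e=1 clk=1 b=0 g=1 c=0 a=1 d=1 j=0
t13.Δ0 h=0 f=1 e=1 clk=1 b=0 g=1 c=0 a=1 d=1 j=0
t13.Δ1 h=0 f=1 e=1 clk=0 b=0 g=1 c=0 a=1 d=1 j=0
t14.Δ0 h=0 f=1 e=1 clk=0 b=0 g=1 c=0 a=1 d=1 j=0
t14.Δ1 h=0 f=1 e=1 clk=1 b=0 g=1 c=0 a=1 d=1 j=0
t14.Δ2 h=0 f=1 e=1 clk=1 b=1 g=1 c=1 a=1 d=1 j=1
t14.Δ3 h=1 f=1 e=0 clk=1 b=1 g=1 c=1 a=1 d=1 j=1
t15.Δ0 h=1 f=1 e=0 clk=1 b=1 g=1 c=1 a=1 d=1 j=1
t15.Δ1 h=1 f=1 e=0 clk=0 b=1 g=1 c=1 a=1 d=1 j=1
t16.Δ0 h=1 f=1 e=0 clk=0 b=1 g=1 c=1 a=1 d=1 j=1
t16.Δ1 h=1 f=1 e=0 clk=1 b=1 g=1 c=1 a=1 d=1 j=1
t16.Δ2 h=1 f=1 e=0 clk=1 b=0 g=1 c=0 a=1 d=1 j=0
t16.Δ3 h=0 f=1 e=1 clk=1 b=0 g=1 c=0 a=1 d=1 j=0
t17.Δ0 h=0 f=1 e=1 clk=1 b=0 g=1 c=0 a=1 d=1 j=0
t17.Δ1 h=0 f=1 e=1 clk=0 b=0 g=1 c=0 a=1 d=1 j=0

0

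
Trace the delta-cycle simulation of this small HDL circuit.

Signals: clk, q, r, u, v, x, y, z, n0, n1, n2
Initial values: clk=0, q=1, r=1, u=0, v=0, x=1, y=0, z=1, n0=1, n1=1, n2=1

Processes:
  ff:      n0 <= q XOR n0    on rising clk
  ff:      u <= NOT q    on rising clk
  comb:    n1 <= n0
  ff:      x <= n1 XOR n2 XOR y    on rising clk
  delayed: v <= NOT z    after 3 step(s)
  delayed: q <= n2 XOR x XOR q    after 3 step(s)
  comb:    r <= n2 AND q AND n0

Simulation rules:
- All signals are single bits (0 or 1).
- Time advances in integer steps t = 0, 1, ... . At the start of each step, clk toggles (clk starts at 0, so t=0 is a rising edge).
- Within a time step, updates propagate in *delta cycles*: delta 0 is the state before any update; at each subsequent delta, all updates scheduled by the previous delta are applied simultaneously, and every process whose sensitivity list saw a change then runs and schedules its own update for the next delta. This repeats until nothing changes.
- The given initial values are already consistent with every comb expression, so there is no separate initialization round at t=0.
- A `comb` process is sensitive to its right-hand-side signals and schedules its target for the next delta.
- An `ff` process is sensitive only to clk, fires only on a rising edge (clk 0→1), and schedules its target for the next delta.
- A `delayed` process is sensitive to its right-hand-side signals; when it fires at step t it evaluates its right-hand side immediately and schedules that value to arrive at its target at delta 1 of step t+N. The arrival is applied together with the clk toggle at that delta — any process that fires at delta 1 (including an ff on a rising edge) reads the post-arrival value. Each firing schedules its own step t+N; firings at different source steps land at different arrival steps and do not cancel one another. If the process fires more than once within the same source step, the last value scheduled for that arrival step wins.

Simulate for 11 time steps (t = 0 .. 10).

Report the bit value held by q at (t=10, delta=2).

[bits: z,clk,x,n1,n0,y,q,r,n2,u,v]
t=0: Δ0=10111011100 Δ1=11111011100 Δ2=11010011100 Δ3=11000010100 | 3Δ
t=1: Δ0=11000010100 Δ1=10000010100 | 1Δ
t=2: Δ0=10000010100 Δ1=11000010100 Δ2=11101010100 Δ3=11111011100 | 3Δ
t=3: Δ0=11111011100 Δ1=10111001100 Δ2=10111000100 | 2Δ
t=4: Δ0=10111000100 Δ1=11111000100 Δ2=11011000110 | 2Δ
t=5: Δ0=11011000110 Δ1=10011010110 Δ2=10011011110 | 2Δ
t=6: Δ0=10011011110 Δ1=11011001110 Δ2=11011000110 | 2Δ
t=7: Δ0=11011000110 Δ1=10011010110 Δ2=10011011110 | 2Δ
t=8: Δ0=10011011110 Δ1=11011001110 Δ2=11011000110 | 2Δ
t=9: Δ0=11011000110 Δ1=10011010110 Δ2=10011011110 | 2Δ
t=10: Δ0=10011011110 Δ1=11011001110 Δ2=11011000110 | 2Δ

0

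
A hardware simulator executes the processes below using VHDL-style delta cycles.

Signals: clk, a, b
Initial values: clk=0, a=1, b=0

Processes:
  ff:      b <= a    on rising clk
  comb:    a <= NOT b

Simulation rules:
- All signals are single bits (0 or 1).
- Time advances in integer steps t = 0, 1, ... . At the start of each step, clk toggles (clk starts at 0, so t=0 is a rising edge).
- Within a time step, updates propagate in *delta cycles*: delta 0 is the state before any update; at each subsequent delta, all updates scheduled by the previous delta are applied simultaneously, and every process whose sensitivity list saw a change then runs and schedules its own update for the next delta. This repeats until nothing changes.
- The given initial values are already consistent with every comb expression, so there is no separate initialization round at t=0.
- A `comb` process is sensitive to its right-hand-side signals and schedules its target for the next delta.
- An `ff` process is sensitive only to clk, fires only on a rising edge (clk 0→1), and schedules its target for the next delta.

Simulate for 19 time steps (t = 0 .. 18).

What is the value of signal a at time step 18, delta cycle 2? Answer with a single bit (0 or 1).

t0.Δ0 b=0 clk=0 a=1
t0.Δ1 b=0 clk=1 a=1
t0.Δ2 b=1 clk=1 a=1
t0.Δ3 b=1 clk=1 a=0
t1.Δ0 b=1 clk=1 a=0
t1.Δ1 b=1 clk=0 a=0
t2.Δ0 b=1 clk=0 a=0
t2.Δ1 b=1 clk=1 a=0
t2.Δ2 b=0 clk=1 a=0
t2.Δ3 b=0 clk=1 a=1
t3.Δ0 b=0 clk=1 a=1
t3.Δ1 b=0 clk=0 a=1
t4.Δ0 b=0 clk=0 a=1
t4.Δ1 b=0 clk=1 a=1
t4.Δ2 b=1 clk=1 a=1
t4.Δ3 b=1 clk=1 a=0
t5.Δ0 b=1 clk=1 a=0
t5.Δ1 b=1 clk=0 a=0
t6.Δ0 b=1 clk=0 a=0
t6.Δ1 b=1 clk=1 a=0
t6.Δ2 b=0 clk=1 a=0
t6.Δ3 b=0 clk=1 a=1
t7.Δ0 b=0 clk=1 a=1
t7.Δ1 b=0 clk=0 a=1
t8.Δ0 b=0 clk=0 a=1
t8.Δ1 b=0 clk=1 a=1
t8.Δ2 b=1 clk=1 a=1
t8.Δ3 b=1 clk=1 a=0
t9.Δ0 b=1 clk=1 a=0
t9.Δ1 b=1 clk=0 a=0
t10.Δ0 b=1 clk=0 a=0
t10.Δ1 b=1 clk=1 a=0
t10.Δ2 b=0 clk=1 a=0
t10.Δ3 b=0 clk=1 a=1
t11.Δ0 b=0 clk=1 a=1
t11.Δ1 b=0 clk=0 a=1
t12.Δ0 b=0 clk=0 a=1
t12.Δ1 b=0 clk=1 a=1
t12.Δ2 b=1 clk=1 a=1
t12.Δ3 b=1 clk=1 a=0
t13.Δ0 b=1 clk=1 a=0
t13.Δ1 b=1 clk=0 a=0
t14.Δ0 b=1 clk=0 a=0
t14.Δ1 b=1 clk=1 a=0
t14.Δ2 b=0 clk=1 a=0
t14.Δ3 b=0 clk=1 a=1
t15.Δ0 b=0 clk=1 a=1
t15.Δ1 b=0 clk=0 a=1
t16.Δ0 b=0 clk=0 a=1
t16.Δ1 b=0 clk=1 a=1
t16.Δ2 b=1 clk=1 a=1
t16.Δ3 b=1 clk=1 a=0
t17.Δ0 b=1 clk=1 a=0
t17.Δ1 b=1 clk=0 a=0
t18.Δ0 b=1 clk=0 a=0
t18.Δ1 b=1 clk=1 a=0
t18.Δ2 b=0 clk=1 a=0
t18.Δ3 b=0 clk=1 a=1

0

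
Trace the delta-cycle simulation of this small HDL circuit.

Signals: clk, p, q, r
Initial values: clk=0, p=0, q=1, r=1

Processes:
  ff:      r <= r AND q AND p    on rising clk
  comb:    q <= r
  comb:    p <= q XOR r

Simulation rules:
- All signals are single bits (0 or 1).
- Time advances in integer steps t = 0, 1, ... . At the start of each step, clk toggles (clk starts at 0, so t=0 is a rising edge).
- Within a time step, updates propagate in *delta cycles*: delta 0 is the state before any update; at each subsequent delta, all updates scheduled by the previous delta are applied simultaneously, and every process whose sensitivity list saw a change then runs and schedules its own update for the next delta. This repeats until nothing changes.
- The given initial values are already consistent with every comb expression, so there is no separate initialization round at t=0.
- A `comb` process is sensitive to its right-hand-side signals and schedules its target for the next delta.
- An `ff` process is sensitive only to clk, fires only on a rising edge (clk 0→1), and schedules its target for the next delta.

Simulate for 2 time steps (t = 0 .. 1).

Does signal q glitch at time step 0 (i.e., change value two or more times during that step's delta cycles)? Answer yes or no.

t0.Δ0 clk=0 r=1 q=1 p=0
t0.Δ1 clk=1 r=1 q=1 p=0
t0.Δ2 clk=1 r=0 q=1 p=0
t0.Δ3 clk=1 r=0 q=0 p=1
t0.Δ4 clk=1 r=0 q=0 p=0
t1.Δ0 clk=1 r=0 q=0 p=0
t1.Δ1 clk=0 r=0 q=0 p=0

no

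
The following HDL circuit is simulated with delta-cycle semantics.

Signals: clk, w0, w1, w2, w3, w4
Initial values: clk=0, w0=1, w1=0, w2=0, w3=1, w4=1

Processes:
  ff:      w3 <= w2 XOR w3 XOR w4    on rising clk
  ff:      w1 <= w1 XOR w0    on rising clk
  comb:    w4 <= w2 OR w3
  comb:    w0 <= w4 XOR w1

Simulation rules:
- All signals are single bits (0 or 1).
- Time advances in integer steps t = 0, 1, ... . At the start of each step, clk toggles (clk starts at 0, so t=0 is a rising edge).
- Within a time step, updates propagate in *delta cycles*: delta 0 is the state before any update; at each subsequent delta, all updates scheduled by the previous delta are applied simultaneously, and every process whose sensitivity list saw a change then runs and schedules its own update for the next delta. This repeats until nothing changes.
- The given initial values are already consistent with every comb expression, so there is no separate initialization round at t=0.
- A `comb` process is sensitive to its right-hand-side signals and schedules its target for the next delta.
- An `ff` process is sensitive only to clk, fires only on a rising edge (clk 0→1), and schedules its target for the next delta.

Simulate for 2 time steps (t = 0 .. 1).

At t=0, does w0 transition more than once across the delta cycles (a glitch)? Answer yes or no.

t0.Δ0 w1=0 w3=1 w2=0 clk=0 w4=1 w0=1
t0.Δ1 w1=0 w3=1 w2=0 clk=1 w4=1 w0=1
t0.Δ2 w1=1 w3=0 w2=0 clk=1 w4=1 w0=1
t0.Δ3 w1=1 w3=0 w2=0 clk=1 w4=0 w0=0
t0.Δ4 w1=1 w3=0 w2=0 clk=1 w4=0 w0=1
t1.Δ0 w1=1 w3=0 w2=0 clk=1 w4=0 w0=1
t1.Δ1 w1=1 w3=0 w2=0 clk=0 w4=0 w0=1

yes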